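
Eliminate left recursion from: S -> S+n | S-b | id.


Left-recursive alternatives: S+n, S-b; non-recursive: id
Introduce S': S -> idS', S' -> +nS' | -bS' | ε


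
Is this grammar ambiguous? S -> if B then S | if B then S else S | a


dangling else: 'if B then if B then a else a' parses two ways
Ambiguous


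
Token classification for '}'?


Pattern: delimiter/punctuation
Type: PUNCTUATION


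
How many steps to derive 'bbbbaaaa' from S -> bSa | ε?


Derivation: S => bSa => bbSaa => bbbSaaa => bbbbSaaaa => bbbbaaaa
Steps: 5


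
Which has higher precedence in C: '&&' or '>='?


'>=' is relational (level 7); '&&' is logical AND (level 2)
Higher level binds tighter
'>=' has higher precedence than '&&'


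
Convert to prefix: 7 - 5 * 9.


'*' binds tighter: tree is (- 7 (* 5 9))
Prefix: - 7 * 5 9


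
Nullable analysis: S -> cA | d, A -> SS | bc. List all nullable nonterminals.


A nonterminal is nullable iff some alternative derives ε (directly, or every symbol in it is nullable)
Nullable: {}


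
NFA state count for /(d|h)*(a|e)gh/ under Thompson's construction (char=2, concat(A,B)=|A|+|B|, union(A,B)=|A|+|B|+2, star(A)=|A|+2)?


Syntax tree has 6 char leaf(s), 2 union(s), 1 star(s)
chars contribute 6×2 = 12; each union adds +2; each star adds +2
Total: 12 + 4 + 2 = 18 states


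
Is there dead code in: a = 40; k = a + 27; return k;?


a is read by k's definition; k is returned
No dead code


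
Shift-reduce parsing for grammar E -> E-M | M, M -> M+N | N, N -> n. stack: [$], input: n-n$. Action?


no handle on stack; shift 'n'
Action: shift


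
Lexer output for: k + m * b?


Scan left to right, longest-match per lexeme
Tokens: ID(k), OP(+), ID(m), OP(*), ID(b)


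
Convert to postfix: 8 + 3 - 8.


Left to right (same or higher precedence on left)
Postfix: 8 3 + 8 -


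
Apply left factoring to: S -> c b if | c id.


Common prefix: 'c'
Factored: S -> c S', S' -> b if | id


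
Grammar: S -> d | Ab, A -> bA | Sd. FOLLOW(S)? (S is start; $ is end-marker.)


$ ∈ FOLLOW(S). For each A -> αBβ: add FIRST(β)\{ε} to FOLLOW(B); if β nullable, add FOLLOW(A).
FOLLOW(S) = {$, d}


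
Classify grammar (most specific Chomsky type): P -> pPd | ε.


Single nonterminal LHS, but p^n d^n is not regular
Classification: Type 2 (Context-Free)


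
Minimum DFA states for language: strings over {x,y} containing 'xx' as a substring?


KMP-style automaton: 2 progress states + 1 absorbing accept = 3
Minimal DFA: 3 states


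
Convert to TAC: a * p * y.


Break into single-operator statements:
t1 = a * p
t2 = t1 * y


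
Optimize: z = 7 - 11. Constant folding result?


7 - 11 = -4 at compile time
Optimized: z = -4


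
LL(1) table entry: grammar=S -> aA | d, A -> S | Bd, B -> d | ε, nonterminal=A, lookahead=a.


For [A, a]: 'a' ∈ FIRST(S)
Entry: A -> S


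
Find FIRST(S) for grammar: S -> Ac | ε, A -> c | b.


Per alternative of S: FIRST(Ac) = {b, c}; FIRST(ε) = {ε}
FIRST(S) = {b, c, ε}


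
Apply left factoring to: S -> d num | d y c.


Common prefix: 'd'
Factored: S -> d S', S' -> num | y c


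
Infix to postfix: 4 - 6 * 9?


* has higher precedence, evaluate 6*9 first
Postfix: 4 6 9 * -


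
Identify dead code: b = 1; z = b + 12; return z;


b is read by z's definition; z is returned
No dead code


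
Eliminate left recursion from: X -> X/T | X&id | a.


Left-recursive alternatives: X/T, X&id; non-recursive: a
Introduce X': X -> aX', X' -> /TX' | &idX' | ε


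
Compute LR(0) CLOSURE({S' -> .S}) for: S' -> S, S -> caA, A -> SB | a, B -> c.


Start: S' -> .S
For each item with dot before a nonterminal B, add B -> .γ for every B-production
Closure: [S' -> .S, S -> .caA]


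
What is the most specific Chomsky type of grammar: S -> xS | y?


Right-linear: every RHS is a terminal or a terminal followed by one nonterminal
Classification: Type 3 (Regular)


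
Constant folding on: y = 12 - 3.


12 - 3 = 9 at compile time
Optimized: y = 9


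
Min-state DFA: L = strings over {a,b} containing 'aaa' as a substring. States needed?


KMP-style automaton: 3 progress states + 1 absorbing accept = 4
Minimal DFA: 4 states


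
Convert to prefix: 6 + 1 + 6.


left-to-right (same/higher precedence on left): tree is (+ (+ 6 1) 6)
Prefix: + + 6 1 6


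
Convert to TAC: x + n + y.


Break into single-operator statements:
t1 = x + n
t2 = t1 + y


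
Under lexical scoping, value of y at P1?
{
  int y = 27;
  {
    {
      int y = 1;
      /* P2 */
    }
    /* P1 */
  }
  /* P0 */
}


P1's block does not declare y; resolves to the enclosing declaration at depth 0
y = 27


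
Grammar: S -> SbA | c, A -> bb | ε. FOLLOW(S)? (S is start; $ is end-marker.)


$ ∈ FOLLOW(S). For each A -> αBβ: add FIRST(β)\{ε} to FOLLOW(B); if β nullable, add FOLLOW(A).
FOLLOW(S) = {$, b}


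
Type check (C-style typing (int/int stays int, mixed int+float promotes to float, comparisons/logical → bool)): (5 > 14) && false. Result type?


Operand types: bool && bool
Rule: logical operators take bool operands and yield bool
Result type: bool


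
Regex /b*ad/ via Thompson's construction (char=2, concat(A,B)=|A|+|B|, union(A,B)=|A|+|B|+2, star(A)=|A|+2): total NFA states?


Syntax tree has 3 char leaf(s), 0 union(s), 1 star(s)
chars contribute 3×2 = 6; each union adds +2; each star adds +2
Total: 6 + 0 + 2 = 8 states


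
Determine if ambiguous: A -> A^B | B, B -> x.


precedence layered via separate nonterminal B: deterministic
Unambiguous


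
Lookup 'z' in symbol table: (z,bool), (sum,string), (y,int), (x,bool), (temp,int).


Lookup 'z' → type bool


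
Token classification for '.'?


Pattern: operator symbol
Type: OPERATOR


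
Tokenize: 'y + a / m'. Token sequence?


Scan left to right, longest-match per lexeme
Tokens: ID(y), OP(+), ID(a), OP(/), ID(m)


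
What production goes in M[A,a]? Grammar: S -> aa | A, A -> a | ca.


For [A, a]: 'a' ∈ FIRST(a)
Entry: A -> a


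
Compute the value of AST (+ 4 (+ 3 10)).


Evaluate inner: (+ 3 10) = 13
Evaluate root: (+ 4 13) = 17
Result: 17


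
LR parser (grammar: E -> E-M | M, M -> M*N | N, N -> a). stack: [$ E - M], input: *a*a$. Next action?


'*' can extend M; shift to build M -> M*N
Action: shift


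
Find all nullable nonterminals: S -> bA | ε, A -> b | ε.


A nonterminal is nullable iff some alternative derives ε (directly, or every symbol in it is nullable)
Nullable: {A, S}


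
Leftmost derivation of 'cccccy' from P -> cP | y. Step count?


Derivation: P => cP => ccP => cccP => ccccP => cccccP => cccccy
Steps: 6


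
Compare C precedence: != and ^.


'!=' is equality (level 6); '^' is bitwise XOR (level 4)
Higher level binds tighter
'!=' has higher precedence than '^'


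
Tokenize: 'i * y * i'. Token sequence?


Scan left to right, longest-match per lexeme
Tokens: ID(i), OP(*), ID(y), OP(*), ID(i)


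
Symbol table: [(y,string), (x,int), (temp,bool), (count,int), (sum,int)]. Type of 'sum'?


Lookup 'sum' → type int


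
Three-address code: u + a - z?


Break into single-operator statements:
t1 = u + a
t2 = t1 - z


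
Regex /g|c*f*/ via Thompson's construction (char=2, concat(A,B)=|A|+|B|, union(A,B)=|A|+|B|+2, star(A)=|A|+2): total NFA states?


Syntax tree has 3 char leaf(s), 1 union(s), 2 star(s)
chars contribute 3×2 = 6; each union adds +2; each star adds +2
Total: 6 + 2 + 4 = 12 states


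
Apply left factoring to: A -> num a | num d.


Common prefix: 'num'
Factored: A -> num A', A' -> a | d


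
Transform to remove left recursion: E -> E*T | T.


Left-recursive alternatives: E*T; non-recursive: T
Introduce E': E -> TE', E' -> *TE' | ε


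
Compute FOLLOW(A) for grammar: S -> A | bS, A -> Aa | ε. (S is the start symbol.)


$ ∈ FOLLOW(S). For each A -> αBβ: add FIRST(β)\{ε} to FOLLOW(B); if β nullable, add FOLLOW(A).
FOLLOW(A) = {$, a}


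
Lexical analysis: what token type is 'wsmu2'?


Pattern: letter/underscore followed by alphanumerics, not a keyword
Type: IDENTIFIER


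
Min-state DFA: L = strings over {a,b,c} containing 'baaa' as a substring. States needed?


KMP-style automaton: 4 progress states + 1 absorbing accept = 5
Minimal DFA: 5 states


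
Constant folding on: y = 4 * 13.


4 * 13 = 52 at compile time
Optimized: y = 52


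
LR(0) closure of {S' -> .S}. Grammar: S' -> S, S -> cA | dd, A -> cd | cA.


Start: S' -> .S
For each item with dot before a nonterminal B, add B -> .γ for every B-production
Closure: [S' -> .S, S -> .cA, S -> .dd]


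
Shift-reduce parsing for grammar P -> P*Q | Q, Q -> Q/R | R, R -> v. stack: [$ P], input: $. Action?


start symbol P on stack, input exhausted
Action: accept


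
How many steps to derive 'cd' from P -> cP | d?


Derivation: P => cP => cd
Steps: 2


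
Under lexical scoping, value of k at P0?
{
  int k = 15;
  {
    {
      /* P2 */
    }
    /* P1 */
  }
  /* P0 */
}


k declared in the same block as P0
k = 15


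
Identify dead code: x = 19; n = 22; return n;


x is assigned but never read
Dead: 'x = 19'


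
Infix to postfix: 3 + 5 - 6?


Left to right (same or higher precedence on left)
Postfix: 3 5 + 6 -


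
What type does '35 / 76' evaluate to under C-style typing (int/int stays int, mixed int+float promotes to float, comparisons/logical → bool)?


Operand types: int / int
Rule: mixed int/float promotes to float; int/int stays int
Result type: int


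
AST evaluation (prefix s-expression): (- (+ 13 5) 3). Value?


Evaluate inner: (+ 13 5) = 18
Evaluate root: (- 18 3) = 15
Result: 15


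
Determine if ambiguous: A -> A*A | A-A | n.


'n*n-n' has two parse trees (no precedence encoded between * and -)
Ambiguous


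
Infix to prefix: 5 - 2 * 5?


'*' binds tighter: tree is (- 5 (* 2 5))
Prefix: - 5 * 2 5


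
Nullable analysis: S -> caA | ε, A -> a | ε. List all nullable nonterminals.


A nonterminal is nullable iff some alternative derives ε (directly, or every symbol in it is nullable)
Nullable: {A, S}


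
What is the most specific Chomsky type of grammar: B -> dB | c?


Right-linear: every RHS is a terminal or a terminal followed by one nonterminal
Classification: Type 3 (Regular)


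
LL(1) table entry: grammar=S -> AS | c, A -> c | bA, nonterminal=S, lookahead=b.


For [S, b]: 'b' ∈ FIRST(AS)
Entry: S -> AS


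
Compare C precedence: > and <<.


'<<' is shift (level 8); '>' is relational (level 7)
Higher level binds tighter
'<<' has higher precedence than '>'


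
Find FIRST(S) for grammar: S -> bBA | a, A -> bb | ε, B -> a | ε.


Per alternative of S: FIRST(bBA) = {b}; FIRST(a) = {a}
FIRST(S) = {a, b}


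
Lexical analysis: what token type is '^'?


Pattern: operator symbol
Type: OPERATOR


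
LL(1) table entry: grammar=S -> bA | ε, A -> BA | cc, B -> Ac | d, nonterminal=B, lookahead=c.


For [B, c]: 'c' ∈ FIRST(Ac)
Entry: B -> Ac


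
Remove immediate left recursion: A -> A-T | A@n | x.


Left-recursive alternatives: A-T, A@n; non-recursive: x
Introduce A': A -> xA', A' -> -TA' | @nA' | ε


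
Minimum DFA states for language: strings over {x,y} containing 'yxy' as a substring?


KMP-style automaton: 3 progress states + 1 absorbing accept = 4
Minimal DFA: 4 states


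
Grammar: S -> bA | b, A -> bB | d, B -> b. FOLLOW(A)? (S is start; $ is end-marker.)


$ ∈ FOLLOW(S). For each A -> αBβ: add FIRST(β)\{ε} to FOLLOW(B); if β nullable, add FOLLOW(A).
FOLLOW(A) = {$}


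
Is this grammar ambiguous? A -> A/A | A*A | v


'v/v*v' has two parse trees (no precedence encoded between / and *)
Ambiguous


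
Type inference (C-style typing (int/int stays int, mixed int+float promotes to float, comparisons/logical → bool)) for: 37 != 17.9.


Operand types: int != float
Rule: comparison yields bool
Result type: bool


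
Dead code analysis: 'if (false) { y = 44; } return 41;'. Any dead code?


condition is constant false, so the whole block is unreachable
Dead: 'if (false) { y = 44; }'


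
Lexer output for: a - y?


Scan left to right, longest-match per lexeme
Tokens: ID(a), OP(-), ID(y)


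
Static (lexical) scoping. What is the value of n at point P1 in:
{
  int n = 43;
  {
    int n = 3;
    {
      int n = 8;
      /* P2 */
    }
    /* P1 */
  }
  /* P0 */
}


n declared in the same block as P1
n = 3


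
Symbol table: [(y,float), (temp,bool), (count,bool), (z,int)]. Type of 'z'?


Lookup 'z' → type int


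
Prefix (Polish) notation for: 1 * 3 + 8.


left-to-right (same/higher precedence on left): tree is (+ (* 1 3) 8)
Prefix: + * 1 3 8


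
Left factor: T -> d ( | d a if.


Common prefix: 'd'
Factored: T -> d T', T' -> ( | a if


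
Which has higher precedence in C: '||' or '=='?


'==' is equality (level 6); '||' is logical OR (level 1)
Higher level binds tighter
'==' has higher precedence than '||'


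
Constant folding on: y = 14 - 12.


14 - 12 = 2 at compile time
Optimized: y = 2


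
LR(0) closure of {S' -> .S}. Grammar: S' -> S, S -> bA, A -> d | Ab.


Start: S' -> .S
For each item with dot before a nonterminal B, add B -> .γ for every B-production
Closure: [S' -> .S, S -> .bA]


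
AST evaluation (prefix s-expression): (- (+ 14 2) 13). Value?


Evaluate inner: (+ 14 2) = 16
Evaluate root: (- 16 13) = 3
Result: 3


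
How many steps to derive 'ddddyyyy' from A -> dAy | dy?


Derivation: A => dAy => ddAyy => dddAyyy => ddddyyyy
Steps: 4


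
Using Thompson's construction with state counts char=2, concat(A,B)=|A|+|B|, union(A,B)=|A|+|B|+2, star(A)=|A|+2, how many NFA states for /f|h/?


Syntax tree has 2 char leaf(s), 1 union(s), 0 star(s)
chars contribute 2×2 = 4; each union adds +2; each star adds +2
Total: 4 + 2 + 0 = 6 states


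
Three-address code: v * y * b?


Break into single-operator statements:
t1 = v * y
t2 = t1 * b


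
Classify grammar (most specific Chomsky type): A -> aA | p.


Right-linear: every RHS is a terminal or a terminal followed by one nonterminal
Classification: Type 3 (Regular)


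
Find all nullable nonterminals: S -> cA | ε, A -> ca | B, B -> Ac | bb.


A nonterminal is nullable iff some alternative derives ε (directly, or every symbol in it is nullable)
Nullable: {S}


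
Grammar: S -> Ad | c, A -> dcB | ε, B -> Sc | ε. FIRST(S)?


Per alternative of S: FIRST(Ad) = {d}; FIRST(c) = {c}
FIRST(S) = {c, d}


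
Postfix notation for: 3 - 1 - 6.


Left to right (same or higher precedence on left)
Postfix: 3 1 - 6 -


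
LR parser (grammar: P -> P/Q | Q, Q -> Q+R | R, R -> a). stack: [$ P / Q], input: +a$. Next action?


'+' can extend Q; shift to build Q -> Q+R
Action: shift


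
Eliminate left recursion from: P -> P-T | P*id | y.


Left-recursive alternatives: P-T, P*id; non-recursive: y
Introduce P': P -> yP', P' -> -TP' | *idP' | ε


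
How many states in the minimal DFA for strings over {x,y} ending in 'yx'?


Track the longest suffix of input matching a prefix of 'yx': 3 classes (prefixes of length 0..2)
Minimal DFA: 3 states


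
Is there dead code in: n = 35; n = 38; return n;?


first assignment to n is overwritten before any read
Dead: 'n = 35'


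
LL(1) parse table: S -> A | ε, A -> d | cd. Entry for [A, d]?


For [A, d]: 'd' ∈ FIRST(d)
Entry: A -> d


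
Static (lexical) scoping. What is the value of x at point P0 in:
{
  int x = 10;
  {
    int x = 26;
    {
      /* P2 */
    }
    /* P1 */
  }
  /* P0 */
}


x declared in the same block as P0
x = 10


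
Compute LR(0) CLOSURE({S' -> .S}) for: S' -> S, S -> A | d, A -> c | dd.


Start: S' -> .S
For each item with dot before a nonterminal B, add B -> .γ for every B-production
Closure: [S' -> .S, S -> .A, S -> .d, A -> .c, A -> .dd]


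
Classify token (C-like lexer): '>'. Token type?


Pattern: operator symbol
Type: OPERATOR


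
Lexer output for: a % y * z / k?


Scan left to right, longest-match per lexeme
Tokens: ID(a), OP(%), ID(y), OP(*), ID(z), OP(/), ID(k)


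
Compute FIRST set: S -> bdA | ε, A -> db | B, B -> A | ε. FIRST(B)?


Per alternative of B: FIRST(A) = {d, ε}; FIRST(ε) = {ε}
FIRST(B) = {d, ε}


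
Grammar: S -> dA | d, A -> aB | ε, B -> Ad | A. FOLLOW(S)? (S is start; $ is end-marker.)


$ ∈ FOLLOW(S). For each A -> αBβ: add FIRST(β)\{ε} to FOLLOW(B); if β nullable, add FOLLOW(A).
FOLLOW(S) = {$}


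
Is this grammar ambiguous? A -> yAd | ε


balanced y^n…d^n: each string has a unique parse
Unambiguous


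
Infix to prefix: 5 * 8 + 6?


left-to-right (same/higher precedence on left): tree is (+ (* 5 8) 6)
Prefix: + * 5 8 6


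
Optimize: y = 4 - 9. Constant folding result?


4 - 9 = -5 at compile time
Optimized: y = -5


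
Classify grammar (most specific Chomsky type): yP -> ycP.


LHS has context (more than one symbol) and |LHS| ≤ |RHS|
Classification: Type 1 (Context-Sensitive)


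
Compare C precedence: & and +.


'+' is additive (level 9); '&' is bitwise AND (level 5)
Higher level binds tighter
'+' has higher precedence than '&'


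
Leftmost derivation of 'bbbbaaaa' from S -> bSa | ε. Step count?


Derivation: S => bSa => bbSaa => bbbSaaa => bbbbSaaaa => bbbbaaaa
Steps: 5


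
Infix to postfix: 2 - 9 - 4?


Left to right (same or higher precedence on left)
Postfix: 2 9 - 4 -


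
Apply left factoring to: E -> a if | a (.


Common prefix: 'a'
Factored: E -> a E', E' -> if | (


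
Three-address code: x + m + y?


Break into single-operator statements:
t1 = x + m
t2 = t1 + y


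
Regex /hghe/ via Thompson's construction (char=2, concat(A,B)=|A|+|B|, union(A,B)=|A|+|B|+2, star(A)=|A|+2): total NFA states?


Syntax tree has 4 char leaf(s), 0 union(s), 0 star(s)
chars contribute 4×2 = 8; each union adds +2; each star adds +2
Total: 8 + 0 + 0 = 8 states


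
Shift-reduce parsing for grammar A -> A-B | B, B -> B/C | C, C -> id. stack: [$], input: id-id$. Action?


no handle on stack; shift 'id'
Action: shift


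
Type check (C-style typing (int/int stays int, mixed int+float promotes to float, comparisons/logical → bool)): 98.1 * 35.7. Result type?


Operand types: float * float
Rule: mixed int/float promotes to float; int/int stays int
Result type: float


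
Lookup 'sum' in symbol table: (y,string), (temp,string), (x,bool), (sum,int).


Lookup 'sum' → type int


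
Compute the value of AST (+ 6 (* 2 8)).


Evaluate inner: (* 2 8) = 16
Evaluate root: (+ 6 16) = 22
Result: 22


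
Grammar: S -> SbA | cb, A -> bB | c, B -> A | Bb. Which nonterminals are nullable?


A nonterminal is nullable iff some alternative derives ε (directly, or every symbol in it is nullable)
Nullable: {}


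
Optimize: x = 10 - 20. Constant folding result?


10 - 20 = -10 at compile time
Optimized: x = -10


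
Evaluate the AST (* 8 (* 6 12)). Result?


Evaluate inner: (* 6 12) = 72
Evaluate root: (* 8 72) = 576
Result: 576


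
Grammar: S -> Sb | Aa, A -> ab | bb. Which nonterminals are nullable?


A nonterminal is nullable iff some alternative derives ε (directly, or every symbol in it is nullable)
Nullable: {}


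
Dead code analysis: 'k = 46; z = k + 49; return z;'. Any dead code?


k is read by z's definition; z is returned
No dead code


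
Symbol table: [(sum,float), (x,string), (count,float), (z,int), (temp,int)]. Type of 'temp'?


Lookup 'temp' → type int


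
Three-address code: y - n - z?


Break into single-operator statements:
t1 = y - n
t2 = t1 - z


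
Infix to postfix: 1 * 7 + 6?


Left to right (same or higher precedence on left)
Postfix: 1 7 * 6 +


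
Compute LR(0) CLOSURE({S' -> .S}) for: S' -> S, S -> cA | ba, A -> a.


Start: S' -> .S
For each item with dot before a nonterminal B, add B -> .γ for every B-production
Closure: [S' -> .S, S -> .cA, S -> .ba]


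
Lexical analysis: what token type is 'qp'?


Pattern: letter/underscore followed by alphanumerics, not a keyword
Type: IDENTIFIER


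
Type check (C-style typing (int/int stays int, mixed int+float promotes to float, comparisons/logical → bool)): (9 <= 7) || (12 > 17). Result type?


Operand types: bool || bool
Rule: logical operators take bool operands and yield bool
Result type: bool


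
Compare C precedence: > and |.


'>' is relational (level 7); '|' is bitwise OR (level 3)
Higher level binds tighter
'>' has higher precedence than '|'


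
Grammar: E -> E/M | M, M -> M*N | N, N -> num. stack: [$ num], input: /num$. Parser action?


'num' on top is the handle for N -> num
Action: reduce (N -> num)


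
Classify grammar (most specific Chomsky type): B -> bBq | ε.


Single nonterminal LHS, but b^n q^n is not regular
Classification: Type 2 (Context-Free)


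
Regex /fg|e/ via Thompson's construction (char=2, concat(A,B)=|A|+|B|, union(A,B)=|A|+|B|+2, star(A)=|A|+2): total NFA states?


Syntax tree has 3 char leaf(s), 1 union(s), 0 star(s)
chars contribute 3×2 = 6; each union adds +2; each star adds +2
Total: 6 + 2 + 0 = 8 states


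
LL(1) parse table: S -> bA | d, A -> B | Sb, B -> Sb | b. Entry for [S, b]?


For [S, b]: 'b' ∈ FIRST(bA)
Entry: S -> bA


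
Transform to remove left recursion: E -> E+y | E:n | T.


Left-recursive alternatives: E+y, E:n; non-recursive: T
Introduce E': E -> TE', E' -> +yE' | :nE' | ε


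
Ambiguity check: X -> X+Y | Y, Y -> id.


precedence layered via separate nonterminal Y: deterministic
Unambiguous


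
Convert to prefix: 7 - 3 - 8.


left-to-right (same/higher precedence on left): tree is (- (- 7 3) 8)
Prefix: - - 7 3 8


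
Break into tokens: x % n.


Scan left to right, longest-match per lexeme
Tokens: ID(x), OP(%), ID(n)


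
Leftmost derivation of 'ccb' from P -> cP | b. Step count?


Derivation: P => cP => ccP => ccb
Steps: 3


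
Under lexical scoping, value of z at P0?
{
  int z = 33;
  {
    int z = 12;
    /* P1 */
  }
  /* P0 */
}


z declared in the same block as P0
z = 33


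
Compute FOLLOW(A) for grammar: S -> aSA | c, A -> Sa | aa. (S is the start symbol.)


$ ∈ FOLLOW(S). For each A -> αBβ: add FIRST(β)\{ε} to FOLLOW(B); if β nullable, add FOLLOW(A).
FOLLOW(A) = {$, a, c}


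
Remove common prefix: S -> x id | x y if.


Common prefix: 'x'
Factored: S -> x S', S' -> id | y if


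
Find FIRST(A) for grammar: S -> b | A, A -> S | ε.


Per alternative of A: FIRST(S) = {b, ε}; FIRST(ε) = {ε}
FIRST(A) = {b, ε}


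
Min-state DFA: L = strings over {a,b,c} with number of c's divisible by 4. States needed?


Track (count of c) mod 4: states 0..3, accept at 0
Minimal DFA: 4 states


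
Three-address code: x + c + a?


Break into single-operator statements:
t1 = x + c
t2 = t1 + a


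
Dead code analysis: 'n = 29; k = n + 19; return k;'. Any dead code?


n is read by k's definition; k is returned
No dead code


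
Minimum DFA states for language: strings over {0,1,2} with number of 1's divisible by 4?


Track (count of 1) mod 4: states 0..3, accept at 0
Minimal DFA: 4 states


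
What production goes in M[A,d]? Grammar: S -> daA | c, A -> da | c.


For [A, d]: 'd' ∈ FIRST(da)
Entry: A -> da


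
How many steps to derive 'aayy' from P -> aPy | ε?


Derivation: P => aPy => aaPyy => aayy
Steps: 3


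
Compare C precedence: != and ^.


'!=' is equality (level 6); '^' is bitwise XOR (level 4)
Higher level binds tighter
'!=' has higher precedence than '^'


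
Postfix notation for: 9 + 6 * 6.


* has higher precedence, evaluate 6*6 first
Postfix: 9 6 6 * +


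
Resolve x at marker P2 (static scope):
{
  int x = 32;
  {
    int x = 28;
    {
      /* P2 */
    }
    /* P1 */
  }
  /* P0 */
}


P2's block does not declare x; resolves to the enclosing declaration at depth 1
x = 28


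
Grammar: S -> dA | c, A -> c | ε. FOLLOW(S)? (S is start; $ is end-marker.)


$ ∈ FOLLOW(S). For each A -> αBβ: add FIRST(β)\{ε} to FOLLOW(B); if β nullable, add FOLLOW(A).
FOLLOW(S) = {$}


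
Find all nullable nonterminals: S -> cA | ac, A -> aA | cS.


A nonterminal is nullable iff some alternative derives ε (directly, or every symbol in it is nullable)
Nullable: {}


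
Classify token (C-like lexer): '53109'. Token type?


Pattern: digits only
Type: INTEGER_LITERAL


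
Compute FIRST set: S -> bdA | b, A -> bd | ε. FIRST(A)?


Per alternative of A: FIRST(bd) = {b}; FIRST(ε) = {ε}
FIRST(A) = {b, ε}


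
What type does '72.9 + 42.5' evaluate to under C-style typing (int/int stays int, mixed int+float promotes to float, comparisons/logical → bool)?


Operand types: float + float
Rule: mixed int/float promotes to float; int/int stays int
Result type: float


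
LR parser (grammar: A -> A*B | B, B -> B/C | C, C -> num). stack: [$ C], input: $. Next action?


'C' (not preceded by B/) is the handle for B -> C
Action: reduce (B -> C)


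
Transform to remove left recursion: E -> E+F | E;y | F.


Left-recursive alternatives: E+F, E;y; non-recursive: F
Introduce E': E -> FE', E' -> +FE' | ;yE' | ε


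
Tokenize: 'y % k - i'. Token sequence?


Scan left to right, longest-match per lexeme
Tokens: ID(y), OP(%), ID(k), OP(-), ID(i)


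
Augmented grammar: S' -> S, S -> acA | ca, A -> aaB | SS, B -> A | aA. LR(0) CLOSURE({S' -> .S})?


Start: S' -> .S
For each item with dot before a nonterminal B, add B -> .γ for every B-production
Closure: [S' -> .S, S -> .acA, S -> .ca]


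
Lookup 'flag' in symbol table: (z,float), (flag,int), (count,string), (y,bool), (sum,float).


Lookup 'flag' → type int


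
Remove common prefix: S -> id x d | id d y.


Common prefix: 'id'
Factored: S -> id S', S' -> x d | d y


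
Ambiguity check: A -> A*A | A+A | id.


'id*id+id' has two parse trees (no precedence encoded between * and +)
Ambiguous


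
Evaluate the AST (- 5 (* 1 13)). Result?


Evaluate inner: (* 1 13) = 13
Evaluate root: (- 5 13) = -8
Result: -8


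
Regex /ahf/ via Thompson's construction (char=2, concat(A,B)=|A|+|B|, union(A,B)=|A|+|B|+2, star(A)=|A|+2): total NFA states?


Syntax tree has 3 char leaf(s), 0 union(s), 0 star(s)
chars contribute 3×2 = 6; each union adds +2; each star adds +2
Total: 6 + 0 + 0 = 6 states


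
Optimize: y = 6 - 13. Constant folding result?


6 - 13 = -7 at compile time
Optimized: y = -7


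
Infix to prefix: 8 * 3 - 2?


left-to-right (same/higher precedence on left): tree is (- (* 8 3) 2)
Prefix: - * 8 3 2


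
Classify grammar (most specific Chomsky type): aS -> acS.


LHS has context (more than one symbol) and |LHS| ≤ |RHS|
Classification: Type 1 (Context-Sensitive)


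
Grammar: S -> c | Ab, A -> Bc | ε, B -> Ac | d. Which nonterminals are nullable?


A nonterminal is nullable iff some alternative derives ε (directly, or every symbol in it is nullable)
Nullable: {A}


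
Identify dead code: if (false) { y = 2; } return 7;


condition is constant false, so the whole block is unreachable
Dead: 'if (false) { y = 2; }'


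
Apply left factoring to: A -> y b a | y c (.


Common prefix: 'y'
Factored: A -> y A', A' -> b a | c (


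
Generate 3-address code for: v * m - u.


Break into single-operator statements:
t1 = v * m
t2 = t1 - u


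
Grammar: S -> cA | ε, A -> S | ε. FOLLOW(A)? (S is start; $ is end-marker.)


$ ∈ FOLLOW(S). For each A -> αBβ: add FIRST(β)\{ε} to FOLLOW(B); if β nullable, add FOLLOW(A).
FOLLOW(A) = {$}


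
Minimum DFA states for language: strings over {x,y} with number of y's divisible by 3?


Track (count of y) mod 3: states 0..2, accept at 0
Minimal DFA: 3 states


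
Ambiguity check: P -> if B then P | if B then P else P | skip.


dangling else: 'if B then if B then skip else skip' parses two ways
Ambiguous


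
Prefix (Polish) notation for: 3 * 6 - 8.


left-to-right (same/higher precedence on left): tree is (- (* 3 6) 8)
Prefix: - * 3 6 8


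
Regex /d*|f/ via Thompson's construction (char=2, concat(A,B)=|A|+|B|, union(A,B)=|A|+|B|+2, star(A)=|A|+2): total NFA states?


Syntax tree has 2 char leaf(s), 1 union(s), 1 star(s)
chars contribute 2×2 = 4; each union adds +2; each star adds +2
Total: 4 + 2 + 2 = 8 states


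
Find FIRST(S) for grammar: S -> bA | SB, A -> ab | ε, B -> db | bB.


Per alternative of S: FIRST(bA) = {b}; FIRST(SB) = {b}
FIRST(S) = {b}


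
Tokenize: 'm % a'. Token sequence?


Scan left to right, longest-match per lexeme
Tokens: ID(m), OP(%), ID(a)


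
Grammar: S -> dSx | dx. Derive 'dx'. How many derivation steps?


Derivation: S => dx
Steps: 1


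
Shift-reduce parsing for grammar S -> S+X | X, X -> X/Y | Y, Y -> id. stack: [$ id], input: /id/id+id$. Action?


'id' on top is the handle for Y -> id
Action: reduce (Y -> id)


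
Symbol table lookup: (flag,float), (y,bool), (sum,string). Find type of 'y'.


Lookup 'y' → type bool


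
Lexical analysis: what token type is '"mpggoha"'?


Pattern: double-quoted sequence
Type: STRING_LITERAL


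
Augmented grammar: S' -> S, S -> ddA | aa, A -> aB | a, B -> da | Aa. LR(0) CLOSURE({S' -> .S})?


Start: S' -> .S
For each item with dot before a nonterminal B, add B -> .γ for every B-production
Closure: [S' -> .S, S -> .ddA, S -> .aa]


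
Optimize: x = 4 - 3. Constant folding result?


4 - 3 = 1 at compile time
Optimized: x = 1


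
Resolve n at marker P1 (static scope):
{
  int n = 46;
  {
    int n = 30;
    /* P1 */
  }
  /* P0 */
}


n declared in the same block as P1
n = 30


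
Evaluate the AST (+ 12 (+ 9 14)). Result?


Evaluate inner: (+ 9 14) = 23
Evaluate root: (+ 12 23) = 35
Result: 35


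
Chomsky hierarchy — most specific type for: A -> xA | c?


Right-linear: every RHS is a terminal or a terminal followed by one nonterminal
Classification: Type 3 (Regular)


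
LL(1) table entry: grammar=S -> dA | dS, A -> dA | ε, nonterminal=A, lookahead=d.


For [A, d]: 'd' ∈ FIRST(dA)
Entry: A -> dA


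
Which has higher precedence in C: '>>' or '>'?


'>>' is shift (level 8); '>' is relational (level 7)
Higher level binds tighter
'>>' has higher precedence than '>'


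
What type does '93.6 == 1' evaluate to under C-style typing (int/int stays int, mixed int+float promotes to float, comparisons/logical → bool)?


Operand types: float == int
Rule: comparison yields bool
Result type: bool


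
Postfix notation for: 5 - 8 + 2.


Left to right (same or higher precedence on left)
Postfix: 5 8 - 2 +


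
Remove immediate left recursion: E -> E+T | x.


Left-recursive alternatives: E+T; non-recursive: x
Introduce E': E -> xE', E' -> +TE' | ε


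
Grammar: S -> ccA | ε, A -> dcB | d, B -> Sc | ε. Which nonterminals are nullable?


A nonterminal is nullable iff some alternative derives ε (directly, or every symbol in it is nullable)
Nullable: {B, S}


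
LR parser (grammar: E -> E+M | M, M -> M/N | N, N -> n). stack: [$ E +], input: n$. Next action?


no handle ('E+' is not any RHS); shift 'n'
Action: shift


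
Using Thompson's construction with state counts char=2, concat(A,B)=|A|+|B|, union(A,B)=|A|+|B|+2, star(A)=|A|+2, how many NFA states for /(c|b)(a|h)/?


Syntax tree has 4 char leaf(s), 2 union(s), 0 star(s)
chars contribute 4×2 = 8; each union adds +2; each star adds +2
Total: 8 + 4 + 0 = 12 states


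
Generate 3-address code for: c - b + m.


Break into single-operator statements:
t1 = c - b
t2 = t1 + m


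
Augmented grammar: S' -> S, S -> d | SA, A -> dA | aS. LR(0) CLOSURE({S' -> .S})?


Start: S' -> .S
For each item with dot before a nonterminal B, add B -> .γ for every B-production
Closure: [S' -> .S, S -> .d, S -> .SA]


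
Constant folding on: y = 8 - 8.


8 - 8 = 0 at compile time
Optimized: y = 0


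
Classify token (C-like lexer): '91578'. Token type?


Pattern: digits only
Type: INTEGER_LITERAL


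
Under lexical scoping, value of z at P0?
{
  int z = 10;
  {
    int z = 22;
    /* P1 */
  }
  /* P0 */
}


z declared in the same block as P0
z = 10


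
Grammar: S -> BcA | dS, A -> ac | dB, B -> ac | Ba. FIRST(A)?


Per alternative of A: FIRST(ac) = {a}; FIRST(dB) = {d}
FIRST(A) = {a, d}


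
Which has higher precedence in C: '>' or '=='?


'>' is relational (level 7); '==' is equality (level 6)
Higher level binds tighter
'>' has higher precedence than '=='


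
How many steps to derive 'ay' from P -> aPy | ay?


Derivation: P => ay
Steps: 1


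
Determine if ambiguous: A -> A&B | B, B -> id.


precedence layered via separate nonterminal B: deterministic
Unambiguous


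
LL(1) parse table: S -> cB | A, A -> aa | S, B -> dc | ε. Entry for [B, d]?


For [B, d]: 'd' ∈ FIRST(dc)
Entry: B -> dc


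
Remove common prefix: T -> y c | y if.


Common prefix: 'y'
Factored: T -> y T', T' -> c | if


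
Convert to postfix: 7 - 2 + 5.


Left to right (same or higher precedence on left)
Postfix: 7 2 - 5 +


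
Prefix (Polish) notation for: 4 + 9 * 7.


'*' binds tighter: tree is (+ 4 (* 9 7))
Prefix: + 4 * 9 7


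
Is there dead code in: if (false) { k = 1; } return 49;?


condition is constant false, so the whole block is unreachable
Dead: 'if (false) { k = 1; }'


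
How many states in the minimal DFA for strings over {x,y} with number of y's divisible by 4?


Track (count of y) mod 4: states 0..3, accept at 0
Minimal DFA: 4 states


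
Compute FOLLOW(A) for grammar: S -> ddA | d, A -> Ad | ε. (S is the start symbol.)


$ ∈ FOLLOW(S). For each A -> αBβ: add FIRST(β)\{ε} to FOLLOW(B); if β nullable, add FOLLOW(A).
FOLLOW(A) = {$, d}


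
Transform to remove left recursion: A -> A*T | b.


Left-recursive alternatives: A*T; non-recursive: b
Introduce A': A -> bA', A' -> *TA' | ε


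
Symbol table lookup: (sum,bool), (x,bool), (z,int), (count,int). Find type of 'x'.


Lookup 'x' → type bool


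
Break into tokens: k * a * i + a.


Scan left to right, longest-match per lexeme
Tokens: ID(k), OP(*), ID(a), OP(*), ID(i), OP(+), ID(a)


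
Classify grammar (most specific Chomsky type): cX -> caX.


LHS has context (more than one symbol) and |LHS| ≤ |RHS|
Classification: Type 1 (Context-Sensitive)


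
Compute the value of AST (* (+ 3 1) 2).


Evaluate inner: (+ 3 1) = 4
Evaluate root: (* 4 2) = 8
Result: 8


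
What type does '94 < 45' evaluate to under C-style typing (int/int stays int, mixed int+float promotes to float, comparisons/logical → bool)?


Operand types: int < int
Rule: comparison yields bool
Result type: bool


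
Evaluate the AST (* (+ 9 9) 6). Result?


Evaluate inner: (+ 9 9) = 18
Evaluate root: (* 18 6) = 108
Result: 108


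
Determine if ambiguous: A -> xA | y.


right-linear, alternatives start with distinct terminals 'x' vs 'y': unique leftmost derivation
Unambiguous


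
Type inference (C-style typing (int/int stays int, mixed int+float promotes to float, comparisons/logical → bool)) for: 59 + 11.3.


Operand types: int + float
Rule: mixed int/float promotes to float; int/int stays int
Result type: float


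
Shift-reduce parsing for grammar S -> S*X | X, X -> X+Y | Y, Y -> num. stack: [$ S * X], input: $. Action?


handle 'S*X' on top; lookahead ∈ FOLLOW(S) = {*, $}
Action: reduce (S -> S*X)


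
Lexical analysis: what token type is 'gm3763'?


Pattern: letter/underscore followed by alphanumerics, not a keyword
Type: IDENTIFIER


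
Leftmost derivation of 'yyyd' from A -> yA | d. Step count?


Derivation: A => yA => yyA => yyyA => yyyd
Steps: 4


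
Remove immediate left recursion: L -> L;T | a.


Left-recursive alternatives: L;T; non-recursive: a
Introduce L': L -> aL', L' -> ;TL' | ε


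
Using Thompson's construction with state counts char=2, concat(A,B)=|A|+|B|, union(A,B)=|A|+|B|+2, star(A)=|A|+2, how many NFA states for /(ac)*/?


Syntax tree has 2 char leaf(s), 0 union(s), 1 star(s)
chars contribute 2×2 = 4; each union adds +2; each star adds +2
Total: 4 + 0 + 2 = 6 states


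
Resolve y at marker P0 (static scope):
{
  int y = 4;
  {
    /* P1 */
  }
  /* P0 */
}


y declared in the same block as P0
y = 4


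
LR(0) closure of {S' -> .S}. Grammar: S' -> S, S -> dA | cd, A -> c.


Start: S' -> .S
For each item with dot before a nonterminal B, add B -> .γ for every B-production
Closure: [S' -> .S, S -> .dA, S -> .cd]


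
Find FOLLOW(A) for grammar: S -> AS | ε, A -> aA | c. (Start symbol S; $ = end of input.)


$ ∈ FOLLOW(S). For each A -> αBβ: add FIRST(β)\{ε} to FOLLOW(B); if β nullable, add FOLLOW(A).
FOLLOW(A) = {$, a, c}


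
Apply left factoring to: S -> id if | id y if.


Common prefix: 'id'
Factored: S -> id S', S' -> if | y if


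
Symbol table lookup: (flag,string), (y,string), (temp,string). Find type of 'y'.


Lookup 'y' → type string


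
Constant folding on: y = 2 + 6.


2 + 6 = 8 at compile time
Optimized: y = 8


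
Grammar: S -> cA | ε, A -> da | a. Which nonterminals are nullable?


A nonterminal is nullable iff some alternative derives ε (directly, or every symbol in it is nullable)
Nullable: {S}


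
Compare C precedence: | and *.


'*' is multiplicative (level 10); '|' is bitwise OR (level 3)
Higher level binds tighter
'*' has higher precedence than '|'


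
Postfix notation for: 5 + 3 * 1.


* has higher precedence, evaluate 3*1 first
Postfix: 5 3 1 * +


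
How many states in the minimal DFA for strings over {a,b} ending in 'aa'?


Track the longest suffix of input matching a prefix of 'aa': 3 classes (prefixes of length 0..2)
Minimal DFA: 3 states


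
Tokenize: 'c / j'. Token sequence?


Scan left to right, longest-match per lexeme
Tokens: ID(c), OP(/), ID(j)


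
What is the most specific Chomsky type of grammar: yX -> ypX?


LHS has context (more than one symbol) and |LHS| ≤ |RHS|
Classification: Type 1 (Context-Sensitive)


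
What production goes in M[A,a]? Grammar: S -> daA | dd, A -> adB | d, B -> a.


For [A, a]: 'a' ∈ FIRST(adB)
Entry: A -> adB


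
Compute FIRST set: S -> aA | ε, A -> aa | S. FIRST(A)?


Per alternative of A: FIRST(aa) = {a}; FIRST(S) = {a, ε}
FIRST(A) = {a, ε}


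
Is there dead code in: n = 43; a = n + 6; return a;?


n is read by a's definition; a is returned
No dead code


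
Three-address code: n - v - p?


Break into single-operator statements:
t1 = n - v
t2 = t1 - p


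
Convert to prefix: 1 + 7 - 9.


left-to-right (same/higher precedence on left): tree is (- (+ 1 7) 9)
Prefix: - + 1 7 9


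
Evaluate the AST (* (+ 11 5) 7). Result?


Evaluate inner: (+ 11 5) = 16
Evaluate root: (* 16 7) = 112
Result: 112


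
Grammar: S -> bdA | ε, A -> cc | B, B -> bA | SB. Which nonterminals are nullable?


A nonterminal is nullable iff some alternative derives ε (directly, or every symbol in it is nullable)
Nullable: {S}


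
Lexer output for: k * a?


Scan left to right, longest-match per lexeme
Tokens: ID(k), OP(*), ID(a)
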